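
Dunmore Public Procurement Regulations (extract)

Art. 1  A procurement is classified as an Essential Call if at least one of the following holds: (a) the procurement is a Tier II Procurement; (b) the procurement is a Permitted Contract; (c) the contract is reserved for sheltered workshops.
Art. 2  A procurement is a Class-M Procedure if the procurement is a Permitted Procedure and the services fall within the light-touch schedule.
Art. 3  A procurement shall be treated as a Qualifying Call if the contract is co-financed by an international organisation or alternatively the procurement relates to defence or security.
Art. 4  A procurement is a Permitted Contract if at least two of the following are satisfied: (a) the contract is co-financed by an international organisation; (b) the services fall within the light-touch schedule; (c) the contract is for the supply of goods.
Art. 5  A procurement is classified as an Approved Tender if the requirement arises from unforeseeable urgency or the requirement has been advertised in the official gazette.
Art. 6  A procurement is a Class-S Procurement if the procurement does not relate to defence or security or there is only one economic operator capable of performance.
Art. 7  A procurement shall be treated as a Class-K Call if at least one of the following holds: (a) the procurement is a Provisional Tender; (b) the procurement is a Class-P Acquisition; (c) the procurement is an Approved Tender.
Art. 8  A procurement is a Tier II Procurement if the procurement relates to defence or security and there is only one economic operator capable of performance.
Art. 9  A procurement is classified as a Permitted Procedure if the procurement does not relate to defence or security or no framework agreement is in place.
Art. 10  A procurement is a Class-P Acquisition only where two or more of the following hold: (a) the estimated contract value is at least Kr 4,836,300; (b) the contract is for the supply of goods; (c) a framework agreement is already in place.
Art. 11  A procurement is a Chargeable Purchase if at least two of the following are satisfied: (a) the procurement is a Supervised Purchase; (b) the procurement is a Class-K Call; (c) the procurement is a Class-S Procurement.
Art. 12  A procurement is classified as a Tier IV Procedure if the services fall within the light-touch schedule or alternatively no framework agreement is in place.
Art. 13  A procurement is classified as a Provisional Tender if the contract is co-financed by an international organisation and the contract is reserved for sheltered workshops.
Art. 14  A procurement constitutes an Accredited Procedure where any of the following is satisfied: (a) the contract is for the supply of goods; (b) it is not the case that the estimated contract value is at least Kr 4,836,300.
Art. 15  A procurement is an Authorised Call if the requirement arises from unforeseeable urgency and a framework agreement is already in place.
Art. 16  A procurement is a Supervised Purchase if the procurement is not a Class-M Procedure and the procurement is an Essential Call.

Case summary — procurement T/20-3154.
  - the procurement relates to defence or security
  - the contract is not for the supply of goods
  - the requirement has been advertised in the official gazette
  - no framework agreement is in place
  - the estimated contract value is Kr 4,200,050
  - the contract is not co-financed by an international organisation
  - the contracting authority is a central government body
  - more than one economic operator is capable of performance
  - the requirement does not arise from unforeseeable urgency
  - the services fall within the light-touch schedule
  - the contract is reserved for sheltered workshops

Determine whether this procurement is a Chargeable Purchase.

article 9 — Permitted Procedure: [the procurement does not relate to defence or security? no] OR [no framework agreement is in place? yes] → satisfied.
article 2 — Class-M Procedure: [Permitted Procedure (article 9)? yes] AND [the services fall within the light-touch schedule? yes] → satisfied.
article 8 — Tier II Procurement: [the procurement relates to defence or security? yes] AND [there is only one economic operator capable of performance? no] → not satisfied.
article 4 — Permitted Contract: the contract is co-financed by an international organisation? no; the services fall within the light-touch schedule? yes; the contract is for the supply of goods? no — 1 of 3 hold (need ≥2) → not satisfied.
article 1 — Essential Call: [Tier II Procurement (article 8)? no] OR [Permitted Contract (article 4)? no] OR [the contract is reserved for sheltered workshops? yes] → satisfied.
article 16 — Supervised Purchase: [not a Class-M Procedure (article 2)? no] AND [Essential Call (article 1)? yes] → not satisfied.
article 13 — Provisional Tender: [the contract is co-financed by an international organisation? no] AND [the contract is reserved for sheltered workshops? yes] → not satisfied.
article 10 — Class-P Acquisition: estimated contract value: Kr 4,200,050 ≥ Kr 4,836,300? no; the contract is for the supply of goods? no; a framework agreement is already in place? no — 0 of 3 hold (need ≥2) → not satisfied.
article 5 — Approved Tender: [the requirement arises from unforeseeable urgency? no] OR [the requirement has been advertised in the official gazette? yes] → satisfied.
article 7 — Class-K Call: [Provisional Tender (article 13)? no] OR [Class-P Acquisition (article 10)? no] OR [Approved Tender (article 5)? yes] → satisfied.
article 6 — Class-S Procurement: [the procurement does not relate to defence or security? no] OR [there is only one economic operator capable of performance? no] → not satisfied.
article 11 — Chargeable Purchase: Supervised Purchase (article 16)? no; Class-K Call (article 7)? yes; Class-S Procurement (article 6)? no — 1 of 3 hold (need ≥2) → not satisfied.

No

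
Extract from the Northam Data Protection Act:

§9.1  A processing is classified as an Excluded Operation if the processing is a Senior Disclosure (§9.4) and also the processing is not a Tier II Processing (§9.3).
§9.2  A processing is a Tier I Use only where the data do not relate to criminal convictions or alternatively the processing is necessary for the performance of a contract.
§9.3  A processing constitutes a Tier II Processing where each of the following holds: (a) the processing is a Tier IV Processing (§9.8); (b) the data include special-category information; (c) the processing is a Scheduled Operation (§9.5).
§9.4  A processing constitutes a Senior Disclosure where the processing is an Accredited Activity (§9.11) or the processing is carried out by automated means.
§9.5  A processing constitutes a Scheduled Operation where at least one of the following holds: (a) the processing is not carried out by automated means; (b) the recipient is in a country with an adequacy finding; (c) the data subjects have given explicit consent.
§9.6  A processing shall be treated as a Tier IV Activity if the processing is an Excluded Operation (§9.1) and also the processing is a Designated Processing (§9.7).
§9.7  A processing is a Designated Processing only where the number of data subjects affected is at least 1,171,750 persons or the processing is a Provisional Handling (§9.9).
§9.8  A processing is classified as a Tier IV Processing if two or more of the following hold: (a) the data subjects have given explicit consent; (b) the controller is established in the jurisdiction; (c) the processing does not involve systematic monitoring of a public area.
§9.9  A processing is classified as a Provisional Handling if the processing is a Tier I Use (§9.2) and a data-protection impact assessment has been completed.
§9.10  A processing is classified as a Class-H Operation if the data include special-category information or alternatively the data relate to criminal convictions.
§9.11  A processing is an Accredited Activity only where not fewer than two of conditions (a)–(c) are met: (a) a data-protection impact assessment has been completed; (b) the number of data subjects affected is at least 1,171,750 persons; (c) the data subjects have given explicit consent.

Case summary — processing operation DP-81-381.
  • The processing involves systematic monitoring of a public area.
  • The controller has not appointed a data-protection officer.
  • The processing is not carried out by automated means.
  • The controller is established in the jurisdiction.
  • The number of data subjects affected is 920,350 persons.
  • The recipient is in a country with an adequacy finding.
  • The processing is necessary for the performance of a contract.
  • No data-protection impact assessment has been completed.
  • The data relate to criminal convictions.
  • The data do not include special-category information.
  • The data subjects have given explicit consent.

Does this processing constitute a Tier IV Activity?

Under §9.11: a data-protection impact assessment has been completed? no; number of data subjects affected: 920,350 persons ≥ 1,171,750 persons? no; the data subjects have given explicit consent? yes — 1 of 3 hold (need ≥2) → not satisfied.
Under §9.4: Accredited Activity (§9.11)? no; or the processing is carried out by automated means? no. So the processing is not a Senior Disclosure.
Under §9.8: the data subjects have given explicit consent? yes; the controller is established in the jurisdiction? yes; the processing does not involve systematic monitoring of a public area? no — 2 of 3 hold (need ≥2) → satisfied.
Under §9.5: the processing is not carried out by automated means? yes; or the recipient is in a country with an adequacy finding? yes; or the data subjects have given explicit consent? yes. So the processing is a Scheduled Operation.
Under §9.3: Tier IV Processing (§9.8)? yes; and the data include special-category information? no; and Scheduled Operation (§9.5)? yes. So the processing is not a Tier II Processing.
Under §9.1: Senior Disclosure (§9.4)? no; and not a Tier II Processing (§9.3)? yes. So the processing is not an Excluded Operation.
Under §9.2: the data do not relate to criminal convictions? no; or the processing is necessary for the performance of a contract? yes. So the processing is a Tier I Use.
Under §9.9: Tier I Use (§9.2)? yes; and a data-protection impact assessment has been completed? no. So the processing is not a Provisional Handling.
Under §9.7: number of data subjects affected: 920,350 persons ≥ 1,171,750 persons? no; or Provisional Handling (§9.9)? no. So the processing is not a Designated Processing.
Under §9.6: Excluded Operation (§9.1)? no; and Designated Processing (§9.7)? no. So the processing is not a Tier IV Activity.

No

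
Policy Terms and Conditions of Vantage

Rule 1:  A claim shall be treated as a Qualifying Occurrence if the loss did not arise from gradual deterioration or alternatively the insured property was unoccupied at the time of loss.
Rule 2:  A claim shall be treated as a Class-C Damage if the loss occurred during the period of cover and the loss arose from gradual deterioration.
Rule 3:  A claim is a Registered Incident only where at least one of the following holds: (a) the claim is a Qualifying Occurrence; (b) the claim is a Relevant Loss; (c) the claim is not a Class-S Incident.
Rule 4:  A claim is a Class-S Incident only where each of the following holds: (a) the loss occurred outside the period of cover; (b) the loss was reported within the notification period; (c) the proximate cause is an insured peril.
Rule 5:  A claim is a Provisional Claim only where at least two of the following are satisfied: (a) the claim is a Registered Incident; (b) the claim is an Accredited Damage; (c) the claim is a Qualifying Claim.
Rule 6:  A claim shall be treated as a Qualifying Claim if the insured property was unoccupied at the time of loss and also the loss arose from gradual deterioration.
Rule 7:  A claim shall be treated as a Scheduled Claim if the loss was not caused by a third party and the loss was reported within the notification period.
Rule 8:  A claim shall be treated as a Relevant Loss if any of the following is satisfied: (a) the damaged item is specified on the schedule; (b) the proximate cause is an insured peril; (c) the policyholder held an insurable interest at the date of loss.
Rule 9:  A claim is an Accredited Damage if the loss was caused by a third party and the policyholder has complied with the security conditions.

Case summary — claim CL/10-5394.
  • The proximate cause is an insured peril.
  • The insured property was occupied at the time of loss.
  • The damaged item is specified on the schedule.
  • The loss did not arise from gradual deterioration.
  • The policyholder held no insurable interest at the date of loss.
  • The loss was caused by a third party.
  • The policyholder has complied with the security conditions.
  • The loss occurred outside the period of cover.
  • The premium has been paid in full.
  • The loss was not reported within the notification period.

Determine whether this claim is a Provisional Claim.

Under rule 1: the loss did not arise from gradual deterioration? yes; or the insured property was unoccupied at the time of loss? no. So the claim is a Qualifying Occurrence.
Under rule 8: the damaged item is specified on the schedule? yes; or the proximate cause is an insured peril? yes; or the policyholder held an insurable interest at the date of loss? no. So the claim is a Relevant Loss.
Under rule 4: the loss occurred outside the period of cover? yes; and the loss was reported within the notification period? no; and the proximate cause is an insured peril? yes. So the claim is not a Class-S Incident.
Under rule 3: Qualifying Occurrence (rule 1)? yes; or Relevant Loss (rule 8)? yes; or not a Class-S Incident (rule 4)? yes. So the claim is a Registered Incident.
Under rule 9: the loss was caused by a third party? yes; and the policyholder has complied with the security conditions? yes. So the claim is an Accredited Damage.
Under rule 6: the insured property was unoccupied at the time of loss? no; and the loss arose from gradual deterioration? no. So the claim is not a Qualifying Claim.
Under rule 5: Registered Incident (rule 3)? yes; Accredited Damage (rule 9)? yes; Qualifying Claim (rule 6)? no — 2 of 3 hold (need ≥2) → satisfied.

Yes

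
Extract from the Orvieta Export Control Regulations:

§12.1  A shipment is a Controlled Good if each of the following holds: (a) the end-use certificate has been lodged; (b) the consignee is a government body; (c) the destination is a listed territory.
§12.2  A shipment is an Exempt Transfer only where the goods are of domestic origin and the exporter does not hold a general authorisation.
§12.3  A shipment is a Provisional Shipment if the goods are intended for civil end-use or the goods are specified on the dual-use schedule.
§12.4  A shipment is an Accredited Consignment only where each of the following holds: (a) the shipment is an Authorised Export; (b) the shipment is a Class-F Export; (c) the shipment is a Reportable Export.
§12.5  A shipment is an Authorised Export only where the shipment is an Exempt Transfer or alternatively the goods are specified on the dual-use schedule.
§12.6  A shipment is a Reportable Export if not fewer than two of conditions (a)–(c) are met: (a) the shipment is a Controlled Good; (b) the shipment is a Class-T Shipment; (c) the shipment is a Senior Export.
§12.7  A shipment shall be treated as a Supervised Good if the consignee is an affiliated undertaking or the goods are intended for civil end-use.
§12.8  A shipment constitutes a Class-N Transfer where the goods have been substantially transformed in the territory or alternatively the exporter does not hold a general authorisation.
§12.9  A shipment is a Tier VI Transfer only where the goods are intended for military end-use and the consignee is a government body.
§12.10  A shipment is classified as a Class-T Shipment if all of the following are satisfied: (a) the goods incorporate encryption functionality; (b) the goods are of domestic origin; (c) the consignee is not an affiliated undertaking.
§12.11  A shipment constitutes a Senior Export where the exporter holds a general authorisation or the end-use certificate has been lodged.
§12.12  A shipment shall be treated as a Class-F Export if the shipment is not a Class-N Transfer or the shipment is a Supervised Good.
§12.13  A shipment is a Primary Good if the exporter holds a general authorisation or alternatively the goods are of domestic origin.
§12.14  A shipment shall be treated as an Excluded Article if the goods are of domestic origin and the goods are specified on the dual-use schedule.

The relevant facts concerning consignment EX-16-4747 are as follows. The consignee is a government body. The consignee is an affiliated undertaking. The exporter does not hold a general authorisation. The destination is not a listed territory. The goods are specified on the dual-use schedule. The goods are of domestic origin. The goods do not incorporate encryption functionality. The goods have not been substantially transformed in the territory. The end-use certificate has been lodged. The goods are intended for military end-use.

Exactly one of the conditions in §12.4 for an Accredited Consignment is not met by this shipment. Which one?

Reportable Export

Under §12.2: the goods are of domestic origin? yes; and the exporter does not hold a general authorisation? yes. So the shipment is an Exempt Transfer.
Under §12.5: Exempt Transfer (§12.2)? yes; or the goods are specified on the dual-use schedule? yes. So the shipment is an Authorised Export.
Under §12.8: the goods have been substantially transformed in the territory? no; or the exporter does not hold a general authorisation? yes. So the shipment is a Class-N Transfer.
Under §12.7: the consignee is an affiliated undertaking? yes; or the goods are intended for civil end-use? no. So the shipment is a Supervised Good.
Under §12.12: not a Class-N Transfer (§12.8)? no; or Supervised Good (§12.7)? yes. So the shipment is a Class-F Export.
Under §12.1: the end-use certificate has been lodged? yes; and the consignee is a government body? yes; and the destination is a listed territory? no. So the shipment is not a Controlled Good.
Under §12.10: the goods incorporate encryption functionality? no; and the goods are of domestic origin? yes; and the consignee is not an affiliated undertaking? no. So the shipment is not a Class-T Shipment.
Under §12.11: the exporter holds a general authorisation? no; or the end-use certificate has been lodged? yes. So the shipment is a Senior Export.
Under §12.6: Controlled Good (§12.1)? no; Class-T Shipment (§12.10)? no; Senior Export (§12.11)? yes — 1 of 3 hold (need ≥2) → not satisfied.
Under §12.4: Authorised Export (§12.5)? yes; and Class-F Export (§12.12)? yes; and Reportable Export (§12.6)? no. So the shipment is not an Accredited Consignment.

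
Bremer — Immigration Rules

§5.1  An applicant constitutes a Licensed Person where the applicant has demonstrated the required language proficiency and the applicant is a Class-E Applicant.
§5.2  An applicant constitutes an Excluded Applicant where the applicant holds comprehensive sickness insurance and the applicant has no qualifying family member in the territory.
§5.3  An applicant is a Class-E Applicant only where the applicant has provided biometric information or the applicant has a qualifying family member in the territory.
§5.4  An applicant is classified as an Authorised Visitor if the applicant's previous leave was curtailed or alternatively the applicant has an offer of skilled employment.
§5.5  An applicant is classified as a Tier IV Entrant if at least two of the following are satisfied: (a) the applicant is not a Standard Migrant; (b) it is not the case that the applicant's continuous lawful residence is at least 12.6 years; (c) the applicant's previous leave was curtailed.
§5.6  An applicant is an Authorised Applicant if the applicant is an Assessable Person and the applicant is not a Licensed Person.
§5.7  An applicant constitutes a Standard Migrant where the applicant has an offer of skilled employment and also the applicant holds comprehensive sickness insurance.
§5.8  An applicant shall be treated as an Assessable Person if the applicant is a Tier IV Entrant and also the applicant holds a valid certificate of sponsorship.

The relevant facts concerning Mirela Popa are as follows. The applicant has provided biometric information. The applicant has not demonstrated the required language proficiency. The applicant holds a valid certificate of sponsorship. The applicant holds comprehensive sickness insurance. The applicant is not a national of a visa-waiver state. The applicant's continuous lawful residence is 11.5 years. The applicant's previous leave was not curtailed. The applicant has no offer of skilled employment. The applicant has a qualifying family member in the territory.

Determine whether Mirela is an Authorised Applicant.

§5.7 — Standard Migrant: [the applicant has an offer of skilled employment? no] AND [the applicant holds comprehensive sickness insurance? yes] → not satisfied.
§5.5 — Tier IV Entrant: not a Standard Migrant (§5.7)? yes; applicant's continuous lawful residence: 11.5 years ≥ 12.6 years? no, so negated condition yes; the applicant's previous leave was curtailed? no — 2 of 3 hold (need ≥2) → satisfied.
§5.8 — Assessable Person: [Tier IV Entrant (§5.5)? yes] AND [the applicant holds a valid certificate of sponsorship? yes] → satisfied.
§5.3 — Class-E Applicant: [the applicant has provided biometric information? yes] OR [the applicant has a qualifying family member in the territory? yes] → satisfied.
§5.1 — Licensed Person: [the applicant has demonstrated the required language proficiency? no] AND [Class-E Applicant (§5.3)? yes] → not satisfied.
§5.6 — Authorised Applicant: [Assessable Person (§5.8)? yes] AND [not a Licensed Person (§5.1)? yes] → satisfied.

Yes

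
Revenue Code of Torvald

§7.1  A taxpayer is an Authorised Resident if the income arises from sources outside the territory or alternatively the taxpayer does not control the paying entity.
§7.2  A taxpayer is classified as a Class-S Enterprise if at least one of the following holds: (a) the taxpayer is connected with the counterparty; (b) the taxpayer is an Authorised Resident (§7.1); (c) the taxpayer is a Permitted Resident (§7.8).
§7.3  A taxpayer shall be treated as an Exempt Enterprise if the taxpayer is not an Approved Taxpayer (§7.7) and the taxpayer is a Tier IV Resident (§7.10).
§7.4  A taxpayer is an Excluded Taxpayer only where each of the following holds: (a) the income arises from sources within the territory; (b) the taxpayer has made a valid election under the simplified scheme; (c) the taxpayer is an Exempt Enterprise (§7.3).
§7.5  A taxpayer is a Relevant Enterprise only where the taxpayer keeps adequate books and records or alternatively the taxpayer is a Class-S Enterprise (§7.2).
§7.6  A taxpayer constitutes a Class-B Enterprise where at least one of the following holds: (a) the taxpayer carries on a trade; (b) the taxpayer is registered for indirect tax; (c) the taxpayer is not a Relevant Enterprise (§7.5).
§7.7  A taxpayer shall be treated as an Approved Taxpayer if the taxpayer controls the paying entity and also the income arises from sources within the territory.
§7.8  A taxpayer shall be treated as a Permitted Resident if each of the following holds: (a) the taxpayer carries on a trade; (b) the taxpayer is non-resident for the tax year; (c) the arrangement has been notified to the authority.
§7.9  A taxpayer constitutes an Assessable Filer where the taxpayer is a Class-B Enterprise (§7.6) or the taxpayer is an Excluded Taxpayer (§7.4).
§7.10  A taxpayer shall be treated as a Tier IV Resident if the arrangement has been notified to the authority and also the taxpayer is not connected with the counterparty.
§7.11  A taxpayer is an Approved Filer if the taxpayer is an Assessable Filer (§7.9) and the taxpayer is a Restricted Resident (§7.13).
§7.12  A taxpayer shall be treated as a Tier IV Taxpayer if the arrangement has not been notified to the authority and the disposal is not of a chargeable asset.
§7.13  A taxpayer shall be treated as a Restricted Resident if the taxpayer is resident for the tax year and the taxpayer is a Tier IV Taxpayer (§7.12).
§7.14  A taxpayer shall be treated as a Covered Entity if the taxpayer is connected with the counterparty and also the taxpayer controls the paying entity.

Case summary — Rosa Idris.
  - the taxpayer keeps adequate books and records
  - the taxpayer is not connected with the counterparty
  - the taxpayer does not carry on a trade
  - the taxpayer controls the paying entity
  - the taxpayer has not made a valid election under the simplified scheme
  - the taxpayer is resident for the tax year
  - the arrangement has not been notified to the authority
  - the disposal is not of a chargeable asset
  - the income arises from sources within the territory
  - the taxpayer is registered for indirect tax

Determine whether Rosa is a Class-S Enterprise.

No

§7.1 — Authorised Resident: [the income arises from sources outside the territory? no] OR [the taxpayer does not control the paying entity? no] → not satisfied.
§7.8 — Permitted Resident: [the taxpayer carries on a trade? no] AND [the taxpayer is non-resident for the tax year? no] AND [the arrangement has been notified to the authority? no] → not satisfied.
§7.2 — Class-S Enterprise: [the taxpayer is connected with the counterparty? no] OR [Authorised Resident (§7.1)? no] OR [Permitted Resident (§7.8)? no] → not satisfied.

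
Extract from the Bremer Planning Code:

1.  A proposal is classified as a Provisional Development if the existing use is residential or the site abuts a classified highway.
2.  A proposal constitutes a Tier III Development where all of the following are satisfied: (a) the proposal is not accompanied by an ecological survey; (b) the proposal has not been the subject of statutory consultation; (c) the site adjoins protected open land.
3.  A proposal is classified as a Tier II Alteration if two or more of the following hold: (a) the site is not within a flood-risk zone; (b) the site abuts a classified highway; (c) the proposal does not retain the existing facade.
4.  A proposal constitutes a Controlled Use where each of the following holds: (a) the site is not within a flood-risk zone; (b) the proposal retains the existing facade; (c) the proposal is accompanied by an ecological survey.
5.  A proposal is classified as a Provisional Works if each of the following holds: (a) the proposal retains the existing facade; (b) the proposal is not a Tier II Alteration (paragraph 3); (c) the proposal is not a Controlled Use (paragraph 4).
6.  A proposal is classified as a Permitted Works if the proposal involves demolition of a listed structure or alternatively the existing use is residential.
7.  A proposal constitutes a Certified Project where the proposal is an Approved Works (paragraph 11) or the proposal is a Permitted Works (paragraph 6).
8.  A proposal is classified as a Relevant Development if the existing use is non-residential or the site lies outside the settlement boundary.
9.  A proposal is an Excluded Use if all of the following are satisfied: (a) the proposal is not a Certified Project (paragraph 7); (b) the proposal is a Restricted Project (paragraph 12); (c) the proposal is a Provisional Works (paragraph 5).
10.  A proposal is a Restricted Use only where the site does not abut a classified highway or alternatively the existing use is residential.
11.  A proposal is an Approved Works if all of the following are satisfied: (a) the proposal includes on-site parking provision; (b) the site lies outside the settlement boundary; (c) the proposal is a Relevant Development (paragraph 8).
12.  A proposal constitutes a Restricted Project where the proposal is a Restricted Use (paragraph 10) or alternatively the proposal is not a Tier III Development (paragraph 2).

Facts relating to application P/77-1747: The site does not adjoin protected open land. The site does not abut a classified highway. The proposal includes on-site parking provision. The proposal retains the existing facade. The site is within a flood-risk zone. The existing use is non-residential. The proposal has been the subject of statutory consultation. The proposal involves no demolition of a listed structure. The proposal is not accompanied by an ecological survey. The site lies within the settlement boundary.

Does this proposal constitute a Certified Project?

Under paragraph 8: the existing use is non-residential? yes; or the site lies outside the settlement boundary? no. So the proposal is a Relevant Development.
Under paragraph 11: the proposal includes on-site parking provision? yes; and the site lies outside the settlement boundary? no; and Relevant Development (paragraph 8)? yes. So the proposal is not an Approved Works.
Under paragraph 6: the proposal involves demolition of a listed structure? no; or the existing use is residential? no. So the proposal is not a Permitted Works.
Under paragraph 7: Approved Works (paragraph 11)? no; or Permitted Works (paragraph 6)? no. So the proposal is not a Certified Project.

No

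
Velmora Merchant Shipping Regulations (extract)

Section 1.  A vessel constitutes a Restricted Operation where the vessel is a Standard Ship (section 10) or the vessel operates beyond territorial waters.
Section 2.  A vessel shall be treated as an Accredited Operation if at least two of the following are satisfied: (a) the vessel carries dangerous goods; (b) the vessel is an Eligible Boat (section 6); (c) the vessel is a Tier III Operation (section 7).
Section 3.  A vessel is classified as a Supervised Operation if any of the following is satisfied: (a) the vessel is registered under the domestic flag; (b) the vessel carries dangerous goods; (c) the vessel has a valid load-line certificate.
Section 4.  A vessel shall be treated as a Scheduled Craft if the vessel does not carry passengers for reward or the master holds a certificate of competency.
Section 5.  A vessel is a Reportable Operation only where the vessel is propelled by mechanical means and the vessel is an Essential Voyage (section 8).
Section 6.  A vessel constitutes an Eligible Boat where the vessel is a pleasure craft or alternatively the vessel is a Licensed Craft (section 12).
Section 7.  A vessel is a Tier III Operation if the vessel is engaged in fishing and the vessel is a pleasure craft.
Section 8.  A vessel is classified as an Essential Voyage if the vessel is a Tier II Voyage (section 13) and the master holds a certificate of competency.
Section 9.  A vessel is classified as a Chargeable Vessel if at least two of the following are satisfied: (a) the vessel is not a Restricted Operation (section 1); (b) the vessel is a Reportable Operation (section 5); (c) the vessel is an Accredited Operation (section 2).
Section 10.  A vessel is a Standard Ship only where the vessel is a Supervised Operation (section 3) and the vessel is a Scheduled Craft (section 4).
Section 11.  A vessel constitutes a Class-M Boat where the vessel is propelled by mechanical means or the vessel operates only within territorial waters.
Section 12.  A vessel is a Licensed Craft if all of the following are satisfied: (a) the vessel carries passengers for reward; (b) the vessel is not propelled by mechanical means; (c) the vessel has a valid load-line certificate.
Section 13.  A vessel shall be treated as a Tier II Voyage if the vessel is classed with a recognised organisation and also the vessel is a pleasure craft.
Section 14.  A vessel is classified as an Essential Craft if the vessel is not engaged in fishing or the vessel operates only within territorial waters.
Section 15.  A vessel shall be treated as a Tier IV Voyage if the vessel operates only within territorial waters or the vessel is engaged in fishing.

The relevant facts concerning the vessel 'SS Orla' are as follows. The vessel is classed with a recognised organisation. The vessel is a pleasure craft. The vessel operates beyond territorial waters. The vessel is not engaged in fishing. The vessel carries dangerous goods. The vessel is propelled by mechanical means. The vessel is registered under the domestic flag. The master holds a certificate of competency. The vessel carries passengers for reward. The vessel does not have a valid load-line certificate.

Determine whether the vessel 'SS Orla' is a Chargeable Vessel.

Yes

section 3 — Supervised Operation: [the vessel is registered under the domestic flag? yes] OR [the vessel carries dangerous goods? yes] OR [the vessel has a valid load-line certificate? no] → satisfied.
section 4 — Scheduled Craft: [the vessel does not carry passengers for reward? no] OR [the master holds a certificate of competency? yes] → satisfied.
section 10 — Standard Ship: [Supervised Operation (section 3)? yes] AND [Scheduled Craft (section 4)? yes] → satisfied.
section 1 — Restricted Operation: [Standard Ship (section 10)? yes] OR [the vessel operates beyond territorial waters? yes] → satisfied.
section 13 — Tier II Voyage: [the vessel is classed with a recognised organisation? yes] AND [the vessel is a pleasure craft? yes] → satisfied.
section 8 — Essential Voyage: [Tier II Voyage (section 13)? yes] AND [the master holds a certificate of competency? yes] → satisfied.
section 5 — Reportable Operation: [the vessel is propelled by mechanical means? yes] AND [Essential Voyage (section 8)? yes] → satisfied.
section 12 — Licensed Craft: [the vessel carries passengers for reward? yes] AND [the vessel is not propelled by mechanical means? no] AND [the vessel has a valid load-line certificate? no] → not satisfied.
section 6 — Eligible Boat: [the vessel is a pleasure craft? yes] OR [Licensed Craft (section 12)? no] → satisfied.
section 7 — Tier III Operation: [the vessel is engaged in fishing? no] AND [the vessel is a pleasure craft? yes] → not satisfied.
section 2 — Accredited Operation: the vessel carries dangerous goods? yes; Eligible Boat (section 6)? yes; Tier III Operation (section 7)? no — 2 of 3 hold (need ≥2) → satisfied.
section 9 — Chargeable Vessel: not a Restricted Operation (section 1)? no; Reportable Operation (section 5)? yes; Accredited Operation (section 2)? yes — 2 of 3 hold (need ≥2) → satisfied.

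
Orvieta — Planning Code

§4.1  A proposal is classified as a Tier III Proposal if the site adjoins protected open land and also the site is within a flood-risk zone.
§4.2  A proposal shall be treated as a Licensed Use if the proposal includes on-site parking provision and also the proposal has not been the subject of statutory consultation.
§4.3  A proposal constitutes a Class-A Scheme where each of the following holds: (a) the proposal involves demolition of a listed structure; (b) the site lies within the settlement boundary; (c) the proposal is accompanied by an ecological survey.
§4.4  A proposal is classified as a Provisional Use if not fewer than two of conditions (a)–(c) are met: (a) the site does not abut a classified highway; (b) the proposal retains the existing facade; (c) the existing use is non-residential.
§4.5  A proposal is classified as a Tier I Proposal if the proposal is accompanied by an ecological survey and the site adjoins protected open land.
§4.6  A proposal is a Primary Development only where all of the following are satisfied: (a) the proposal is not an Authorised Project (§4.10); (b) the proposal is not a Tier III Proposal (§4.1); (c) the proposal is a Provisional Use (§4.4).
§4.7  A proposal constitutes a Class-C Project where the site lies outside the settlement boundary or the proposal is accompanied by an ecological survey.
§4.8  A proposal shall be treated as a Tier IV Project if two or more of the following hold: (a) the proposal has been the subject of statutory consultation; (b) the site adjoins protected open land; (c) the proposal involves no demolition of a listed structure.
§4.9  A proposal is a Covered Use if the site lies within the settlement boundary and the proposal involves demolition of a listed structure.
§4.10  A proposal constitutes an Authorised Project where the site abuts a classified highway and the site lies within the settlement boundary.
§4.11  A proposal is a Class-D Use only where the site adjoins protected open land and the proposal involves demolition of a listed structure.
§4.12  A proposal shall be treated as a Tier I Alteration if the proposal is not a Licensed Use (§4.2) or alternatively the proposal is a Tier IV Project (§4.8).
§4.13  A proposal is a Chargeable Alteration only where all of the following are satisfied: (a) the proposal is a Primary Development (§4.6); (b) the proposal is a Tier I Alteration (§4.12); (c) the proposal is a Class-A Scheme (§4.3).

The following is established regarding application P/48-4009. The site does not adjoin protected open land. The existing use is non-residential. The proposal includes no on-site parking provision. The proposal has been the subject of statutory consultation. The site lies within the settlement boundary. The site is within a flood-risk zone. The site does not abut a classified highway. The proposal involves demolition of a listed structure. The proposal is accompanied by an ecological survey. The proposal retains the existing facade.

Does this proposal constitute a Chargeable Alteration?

Yes

Under §4.10: the site abuts a classified highway? no; and the site lies within the settlement boundary? yes. So the proposal is not an Authorised Project.
Under §4.1: the site adjoins protected open land? no; and the site is within a flood-risk zone? yes. So the proposal is not a Tier III Proposal.
Under §4.4: the site does not abut a classified highway? yes; the proposal retains the existing facade? yes; the existing use is non-residential? yes — 3 of 3 hold (need ≥2) → satisfied.
Under §4.6: not an Authorised Project (§4.10)? yes; and not a Tier III Proposal (§4.1)? yes; and Provisional Use (§4.4)? yes. So the proposal is a Primary Development.
Under §4.2: the proposal includes on-site parking provision? no; and the proposal has not been the subject of statutory consultation? no. So the proposal is not a Licensed Use.
Under §4.8: the proposal has been the subject of statutory consultation? yes; the site adjoins protected open land? no; the proposal involves no demolition of a listed structure? no — 1 of 3 hold (need ≥2) → not satisfied.
Under §4.12: not a Licensed Use (§4.2)? yes; or Tier IV Project (§4.8)? no. So the proposal is a Tier I Alteration.
Under §4.3: the proposal involves demolition of a listed structure? yes; and the site lies within the settlement boundary? yes; and the proposal is accompanied by an ecological survey? yes. So the proposal is a Class-A Scheme.
Under §4.13: Primary Development (§4.6)? yes; and Tier I Alteration (§4.12)? yes; and Class-A Scheme (§4.3)? yes. So the proposal is a Chargeable Alteration.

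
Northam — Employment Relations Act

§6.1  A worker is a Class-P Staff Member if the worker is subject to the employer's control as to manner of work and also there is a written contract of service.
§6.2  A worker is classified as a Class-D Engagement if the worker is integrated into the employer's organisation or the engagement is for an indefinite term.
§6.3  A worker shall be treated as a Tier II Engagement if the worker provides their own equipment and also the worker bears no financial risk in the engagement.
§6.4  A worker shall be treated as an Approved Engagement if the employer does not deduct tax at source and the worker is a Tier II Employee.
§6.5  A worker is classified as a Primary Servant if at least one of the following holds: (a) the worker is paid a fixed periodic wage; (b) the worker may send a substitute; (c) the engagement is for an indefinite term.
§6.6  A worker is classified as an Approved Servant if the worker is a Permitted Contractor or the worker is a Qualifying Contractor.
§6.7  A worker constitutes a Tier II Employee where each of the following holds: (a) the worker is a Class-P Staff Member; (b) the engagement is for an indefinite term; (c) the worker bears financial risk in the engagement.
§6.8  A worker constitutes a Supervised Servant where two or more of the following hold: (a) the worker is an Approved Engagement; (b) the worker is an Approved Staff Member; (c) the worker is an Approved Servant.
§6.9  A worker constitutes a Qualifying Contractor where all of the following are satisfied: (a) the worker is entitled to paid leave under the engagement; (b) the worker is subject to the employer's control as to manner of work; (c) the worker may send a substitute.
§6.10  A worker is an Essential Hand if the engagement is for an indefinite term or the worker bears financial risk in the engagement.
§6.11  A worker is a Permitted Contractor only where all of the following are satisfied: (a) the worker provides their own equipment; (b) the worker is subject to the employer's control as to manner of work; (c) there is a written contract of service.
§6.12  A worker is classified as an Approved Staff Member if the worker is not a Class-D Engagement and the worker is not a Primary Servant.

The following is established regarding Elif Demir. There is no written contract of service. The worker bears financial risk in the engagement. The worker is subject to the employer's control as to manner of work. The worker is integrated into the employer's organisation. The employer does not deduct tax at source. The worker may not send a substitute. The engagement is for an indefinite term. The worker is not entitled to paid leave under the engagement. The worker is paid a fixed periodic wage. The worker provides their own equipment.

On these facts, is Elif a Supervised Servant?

§6.1 — Class-P Staff Member: [the worker is subject to the employer's control as to manner of work? yes] AND [there is a written contract of service? no] → not satisfied.
§6.7 — Tier II Employee: [Class-P Staff Member (§6.1)? no] AND [the engagement is for an indefinite term? yes] AND [the worker bears financial risk in the engagement? yes] → not satisfied.
§6.4 — Approved Engagement: [the employer does not deduct tax at source? yes] AND [Tier II Employee (§6.7)? no] → not satisfied.
§6.2 — Class-D Engagement: [the worker is integrated into the employer's organisation? yes] OR [the engagement is for an indefinite term? yes] → satisfied.
§6.5 — Primary Servant: [the worker is paid a fixed periodic wage? yes] OR [the worker may send a substitute? no] OR [the engagement is for an indefinite term? yes] → satisfied.
§6.12 — Approved Staff Member: [not a Class-D Engagement (§6.2)? no] AND [not a Primary Servant (§6.5)? no] → not satisfied.
§6.11 — Permitted Contractor: [the worker provides their own equipment? yes] AND [the worker is subject to the employer's control as to manner of work? yes] AND [there is a written contract of service? no] → not satisfied.
§6.9 — Qualifying Contractor: [the worker is entitled to paid leave under the engagement? no] AND [the worker is subject to the employer's control as to manner of work? yes] AND [the worker may send a substitute? no] → not satisfied.
§6.6 — Approved Servant: [Permitted Contractor (§6.11)? no] OR [Qualifying Contractor (§6.9)? no] → not satisfied.
§6.8 — Supervised Servant: Approved Engagement (§6.4)? no; Approved Staff Member (§6.12)? no; Approved Servant (§6.6)? no — 0 of 3 hold (need ≥2) → not satisfied.

No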